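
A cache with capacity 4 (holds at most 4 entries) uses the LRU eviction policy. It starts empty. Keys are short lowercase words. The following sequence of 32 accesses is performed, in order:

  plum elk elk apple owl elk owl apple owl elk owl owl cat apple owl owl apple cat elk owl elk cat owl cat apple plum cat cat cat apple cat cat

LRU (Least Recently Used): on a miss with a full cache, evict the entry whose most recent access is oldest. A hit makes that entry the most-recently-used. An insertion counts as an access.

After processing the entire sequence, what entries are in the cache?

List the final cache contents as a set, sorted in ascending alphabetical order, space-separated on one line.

Answer: apple cat owl plum

Derivation:
LRU simulation (capacity=4):
  1. access plum: MISS. Cache (LRU->MRU): [plum]
  2. access elk: MISS. Cache (LRU->MRU): [plum elk]
  3. access elk: HIT. Cache (LRU->MRU): [plum elk]
  4. access apple: MISS. Cache (LRU->MRU): [plum elk apple]
  5. access owl: MISS. Cache (LRU->MRU): [plum elk apple owl]
  6. access elk: HIT. Cache (LRU->MRU): [plum apple owl elk]
  7. access owl: HIT. Cache (LRU->MRU): [plum apple elk owl]
  8. access apple: HIT. Cache (LRU->MRU): [plum elk owl apple]
  9. access owl: HIT. Cache (LRU->MRU): [plum elk apple owl]
  10. access elk: HIT. Cache (LRU->MRU): [plum apple owl elk]
  11. access owl: HIT. Cache (LRU->MRU): [plum apple elk owl]
  12. access owl: HIT. Cache (LRU->MRU): [plum apple elk owl]
  13. access cat: MISS, evict plum. Cache (LRU->MRU): [apple elk owl cat]
  14. access apple: HIT. Cache (LRU->MRU): [elk owl cat apple]
  15. access owl: HIT. Cache (LRU->MRU): [elk cat apple owl]
  16. access owl: HIT. Cache (LRU->MRU): [elk cat apple owl]
  17. access apple: HIT. Cache (LRU->MRU): [elk cat owl apple]
  18. access cat: HIT. Cache (LRU->MRU): [elk owl apple cat]
  19. access elk: HIT. Cache (LRU->MRU): [owl apple cat elk]
  20. access owl: HIT. Cache (LRU->MRU): [apple cat elk owl]
  21. access elk: HIT. Cache (LRU->MRU): [apple cat owl elk]
  22. access cat: HIT. Cache (LRU->MRU): [apple owl elk cat]
  23. access owl: HIT. Cache (LRU->MRU): [apple elk cat owl]
  24. access cat: HIT. Cache (LRU->MRU): [apple elk owl cat]
  25. access apple: HIT. Cache (LRU->MRU): [elk owl cat apple]
  26. access plum: MISS, evict elk. Cache (LRU->MRU): [owl cat apple plum]
  27. access cat: HIT. Cache (LRU->MRU): [owl apple plum cat]
  28. access cat: HIT. Cache (LRU->MRU): [owl apple plum cat]
  29. access cat: HIT. Cache (LRU->MRU): [owl apple plum cat]
  30. access apple: HIT. Cache (LRU->MRU): [owl plum cat apple]
  31. access cat: HIT. Cache (LRU->MRU): [owl plum apple cat]
  32. access cat: HIT. Cache (LRU->MRU): [owl plum apple cat]
Total: 26 hits, 6 misses, 2 evictions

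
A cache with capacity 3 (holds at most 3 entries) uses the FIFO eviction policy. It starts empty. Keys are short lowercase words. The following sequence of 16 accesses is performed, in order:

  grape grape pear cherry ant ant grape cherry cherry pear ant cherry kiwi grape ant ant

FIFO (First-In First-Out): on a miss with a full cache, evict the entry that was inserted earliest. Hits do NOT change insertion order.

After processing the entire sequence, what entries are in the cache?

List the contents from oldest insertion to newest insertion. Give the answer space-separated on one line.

FIFO simulation (capacity=3):
  1. access grape: MISS. Cache (old->new): [grape]
  2. access grape: HIT. Cache (old->new): [grape]
  3. access pear: MISS. Cache (old->new): [grape pear]
  4. access cherry: MISS. Cache (old->new): [grape pear cherry]
  5. access ant: MISS, evict grape. Cache (old->new): [pear cherry ant]
  6. access ant: HIT. Cache (old->new): [pear cherry ant]
  7. access grape: MISS, evict pear. Cache (old->new): [cherry ant grape]
  8. access cherry: HIT. Cache (old->new): [cherry ant grape]
  9. access cherry: HIT. Cache (old->new): [cherry ant grape]
  10. access pear: MISS, evict cherry. Cache (old->new): [ant grape pear]
  11. access ant: HIT. Cache (old->new): [ant grape pear]
  12. access cherry: MISS, evict ant. Cache (old->new): [grape pear cherry]
  13. access kiwi: MISS, evict grape. Cache (old->new): [pear cherry kiwi]
  14. access grape: MISS, evict pear. Cache (old->new): [cherry kiwi grape]
  15. access ant: MISS, evict cherry. Cache (old->new): [kiwi grape ant]
  16. access ant: HIT. Cache (old->new): [kiwi grape ant]
Total: 6 hits, 10 misses, 7 evictions

Answer: kiwi grape ant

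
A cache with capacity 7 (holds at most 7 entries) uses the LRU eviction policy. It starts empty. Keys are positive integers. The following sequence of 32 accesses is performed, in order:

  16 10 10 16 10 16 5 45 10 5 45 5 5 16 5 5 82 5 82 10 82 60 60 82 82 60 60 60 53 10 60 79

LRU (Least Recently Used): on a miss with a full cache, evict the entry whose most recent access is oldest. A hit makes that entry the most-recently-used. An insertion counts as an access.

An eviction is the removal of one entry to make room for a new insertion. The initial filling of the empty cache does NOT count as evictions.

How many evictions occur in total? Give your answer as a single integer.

LRU simulation (capacity=7):
  1. access 16: MISS. Cache (LRU->MRU): [16]
  2. access 10: MISS. Cache (LRU->MRU): [16 10]
  3. access 10: HIT. Cache (LRU->MRU): [16 10]
  4. access 16: HIT. Cache (LRU->MRU): [10 16]
  5. access 10: HIT. Cache (LRU->MRU): [16 10]
  6. access 16: HIT. Cache (LRU->MRU): [10 16]
  7. access 5: MISS. Cache (LRU->MRU): [10 16 5]
  8. access 45: MISS. Cache (LRU->MRU): [10 16 5 45]
  9. access 10: HIT. Cache (LRU->MRU): [16 5 45 10]
  10. access 5: HIT. Cache (LRU->MRU): [16 45 10 5]
  11. access 45: HIT. Cache (LRU->MRU): [16 10 5 45]
  12. access 5: HIT. Cache (LRU->MRU): [16 10 45 5]
  13. access 5: HIT. Cache (LRU->MRU): [16 10 45 5]
  14. access 16: HIT. Cache (LRU->MRU): [10 45 5 16]
  15. access 5: HIT. Cache (LRU->MRU): [10 45 16 5]
  16. access 5: HIT. Cache (LRU->MRU): [10 45 16 5]
  17. access 82: MISS. Cache (LRU->MRU): [10 45 16 5 82]
  18. access 5: HIT. Cache (LRU->MRU): [10 45 16 82 5]
  19. access 82: HIT. Cache (LRU->MRU): [10 45 16 5 82]
  20. access 10: HIT. Cache (LRU->MRU): [45 16 5 82 10]
  21. access 82: HIT. Cache (LRU->MRU): [45 16 5 10 82]
  22. access 60: MISS. Cache (LRU->MRU): [45 16 5 10 82 60]
  23. access 60: HIT. Cache (LRU->MRU): [45 16 5 10 82 60]
  24. access 82: HIT. Cache (LRU->MRU): [45 16 5 10 60 82]
  25. access 82: HIT. Cache (LRU->MRU): [45 16 5 10 60 82]
  26. access 60: HIT. Cache (LRU->MRU): [45 16 5 10 82 60]
  27. access 60: HIT. Cache (LRU->MRU): [45 16 5 10 82 60]
  28. access 60: HIT. Cache (LRU->MRU): [45 16 5 10 82 60]
  29. access 53: MISS. Cache (LRU->MRU): [45 16 5 10 82 60 53]
  30. access 10: HIT. Cache (LRU->MRU): [45 16 5 82 60 53 10]
  31. access 60: HIT. Cache (LRU->MRU): [45 16 5 82 53 10 60]
  32. access 79: MISS, evict 45. Cache (LRU->MRU): [16 5 82 53 10 60 79]
Total: 24 hits, 8 misses, 1 evictions

Answer: 1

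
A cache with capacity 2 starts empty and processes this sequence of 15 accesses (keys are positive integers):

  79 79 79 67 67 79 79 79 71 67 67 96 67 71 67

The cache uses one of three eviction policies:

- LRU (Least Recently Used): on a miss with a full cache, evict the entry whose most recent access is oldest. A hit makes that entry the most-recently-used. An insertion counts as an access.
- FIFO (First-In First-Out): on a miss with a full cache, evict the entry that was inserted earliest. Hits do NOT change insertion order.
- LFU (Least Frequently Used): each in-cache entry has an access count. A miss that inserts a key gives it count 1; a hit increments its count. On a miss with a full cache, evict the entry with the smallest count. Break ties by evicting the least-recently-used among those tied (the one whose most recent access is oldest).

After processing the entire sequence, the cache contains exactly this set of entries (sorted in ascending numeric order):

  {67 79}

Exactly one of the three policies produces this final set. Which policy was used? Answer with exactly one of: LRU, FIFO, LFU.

Simulating under each policy and comparing final sets:
  LRU: final set = {67 71} -> differs
  FIFO: final set = {67 71} -> differs
  LFU: final set = {67 79} -> MATCHES target
Only LFU produces the target set.

Answer: LFU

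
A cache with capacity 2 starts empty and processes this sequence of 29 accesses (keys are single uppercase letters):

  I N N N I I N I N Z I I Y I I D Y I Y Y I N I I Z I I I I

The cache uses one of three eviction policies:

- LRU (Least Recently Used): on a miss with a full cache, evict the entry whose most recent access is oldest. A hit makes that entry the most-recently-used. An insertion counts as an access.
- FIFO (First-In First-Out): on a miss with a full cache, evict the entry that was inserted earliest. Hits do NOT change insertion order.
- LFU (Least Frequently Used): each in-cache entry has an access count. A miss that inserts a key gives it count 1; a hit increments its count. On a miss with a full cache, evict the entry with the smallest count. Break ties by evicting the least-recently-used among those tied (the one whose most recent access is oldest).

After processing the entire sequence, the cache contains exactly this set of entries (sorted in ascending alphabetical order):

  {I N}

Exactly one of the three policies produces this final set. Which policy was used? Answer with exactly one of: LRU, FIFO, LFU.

Simulating under each policy and comparing final sets:
  LRU: final set = {I Z} -> differs
  FIFO: final set = {I Z} -> differs
  LFU: final set = {I N} -> MATCHES target
Only LFU produces the target set.

Answer: LFU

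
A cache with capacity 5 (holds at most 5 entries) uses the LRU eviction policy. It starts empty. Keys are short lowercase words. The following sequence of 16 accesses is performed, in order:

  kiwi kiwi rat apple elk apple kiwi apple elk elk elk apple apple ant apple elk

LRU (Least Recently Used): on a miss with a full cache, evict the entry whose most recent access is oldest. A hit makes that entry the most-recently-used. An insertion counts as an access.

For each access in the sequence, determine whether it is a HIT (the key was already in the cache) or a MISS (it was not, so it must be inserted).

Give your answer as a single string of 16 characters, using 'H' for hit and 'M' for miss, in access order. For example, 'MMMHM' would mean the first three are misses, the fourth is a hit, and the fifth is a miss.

Answer: MHMMMHHHHHHHHMHH

Derivation:
LRU simulation (capacity=5):
  1. access kiwi: MISS. Cache (LRU->MRU): [kiwi]
  2. access kiwi: HIT. Cache (LRU->MRU): [kiwi]
  3. access rat: MISS. Cache (LRU->MRU): [kiwi rat]
  4. access apple: MISS. Cache (LRU->MRU): [kiwi rat apple]
  5. access elk: MISS. Cache (LRU->MRU): [kiwi rat apple elk]
  6. access apple: HIT. Cache (LRU->MRU): [kiwi rat elk apple]
  7. access kiwi: HIT. Cache (LRU->MRU): [rat elk apple kiwi]
  8. access apple: HIT. Cache (LRU->MRU): [rat elk kiwi apple]
  9. access elk: HIT. Cache (LRU->MRU): [rat kiwi apple elk]
  10. access elk: HIT. Cache (LRU->MRU): [rat kiwi apple elk]
  11. access elk: HIT. Cache (LRU->MRU): [rat kiwi apple elk]
  12. access apple: HIT. Cache (LRU->MRU): [rat kiwi elk apple]
  13. access apple: HIT. Cache (LRU->MRU): [rat kiwi elk apple]
  14. access ant: MISS. Cache (LRU->MRU): [rat kiwi elk apple ant]
  15. access apple: HIT. Cache (LRU->MRU): [rat kiwi elk ant apple]
  16. access elk: HIT. Cache (LRU->MRU): [rat kiwi ant apple elk]
Total: 11 hits, 5 misses, 0 evictions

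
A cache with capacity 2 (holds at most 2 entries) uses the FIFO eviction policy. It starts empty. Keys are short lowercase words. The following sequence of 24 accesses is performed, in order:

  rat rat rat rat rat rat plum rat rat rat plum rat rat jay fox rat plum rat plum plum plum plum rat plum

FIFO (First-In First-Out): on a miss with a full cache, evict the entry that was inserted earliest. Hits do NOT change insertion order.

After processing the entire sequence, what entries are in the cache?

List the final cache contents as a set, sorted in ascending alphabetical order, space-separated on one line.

FIFO simulation (capacity=2):
  1. access rat: MISS. Cache (old->new): [rat]
  2. access rat: HIT. Cache (old->new): [rat]
  3. access rat: HIT. Cache (old->new): [rat]
  4. access rat: HIT. Cache (old->new): [rat]
  5. access rat: HIT. Cache (old->new): [rat]
  6. access rat: HIT. Cache (old->new): [rat]
  7. access plum: MISS. Cache (old->new): [rat plum]
  8. access rat: HIT. Cache (old->new): [rat plum]
  9. access rat: HIT. Cache (old->new): [rat plum]
  10. access rat: HIT. Cache (old->new): [rat plum]
  11. access plum: HIT. Cache (old->new): [rat plum]
  12. access rat: HIT. Cache (old->new): [rat plum]
  13. access rat: HIT. Cache (old->new): [rat plum]
  14. access jay: MISS, evict rat. Cache (old->new): [plum jay]
  15. access fox: MISS, evict plum. Cache (old->new): [jay fox]
  16. access rat: MISS, evict jay. Cache (old->new): [fox rat]
  17. access plum: MISS, evict fox. Cache (old->new): [rat plum]
  18. access rat: HIT. Cache (old->new): [rat plum]
  19. access plum: HIT. Cache (old->new): [rat plum]
  20. access plum: HIT. Cache (old->new): [rat plum]
  21. access plum: HIT. Cache (old->new): [rat plum]
  22. access plum: HIT. Cache (old->new): [rat plum]
  23. access rat: HIT. Cache (old->new): [rat plum]
  24. access plum: HIT. Cache (old->new): [rat plum]
Total: 18 hits, 6 misses, 4 evictions

Answer: plum rat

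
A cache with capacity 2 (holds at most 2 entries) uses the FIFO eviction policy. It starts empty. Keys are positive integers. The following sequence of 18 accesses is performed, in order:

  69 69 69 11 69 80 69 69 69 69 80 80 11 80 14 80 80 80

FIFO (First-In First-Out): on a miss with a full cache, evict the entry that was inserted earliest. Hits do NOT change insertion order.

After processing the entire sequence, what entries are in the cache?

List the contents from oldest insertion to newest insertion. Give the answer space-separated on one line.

FIFO simulation (capacity=2):
  1. access 69: MISS. Cache (old->new): [69]
  2. access 69: HIT. Cache (old->new): [69]
  3. access 69: HIT. Cache (old->new): [69]
  4. access 11: MISS. Cache (old->new): [69 11]
  5. access 69: HIT. Cache (old->new): [69 11]
  6. access 80: MISS, evict 69. Cache (old->new): [11 80]
  7. access 69: MISS, evict 11. Cache (old->new): [80 69]
  8. access 69: HIT. Cache (old->new): [80 69]
  9. access 69: HIT. Cache (old->new): [80 69]
  10. access 69: HIT. Cache (old->new): [80 69]
  11. access 80: HIT. Cache (old->new): [80 69]
  12. access 80: HIT. Cache (old->new): [80 69]
  13. access 11: MISS, evict 80. Cache (old->new): [69 11]
  14. access 80: MISS, evict 69. Cache (old->new): [11 80]
  15. access 14: MISS, evict 11. Cache (old->new): [80 14]
  16. access 80: HIT. Cache (old->new): [80 14]
  17. access 80: HIT. Cache (old->new): [80 14]
  18. access 80: HIT. Cache (old->new): [80 14]
Total: 11 hits, 7 misses, 5 evictions

Answer: 80 14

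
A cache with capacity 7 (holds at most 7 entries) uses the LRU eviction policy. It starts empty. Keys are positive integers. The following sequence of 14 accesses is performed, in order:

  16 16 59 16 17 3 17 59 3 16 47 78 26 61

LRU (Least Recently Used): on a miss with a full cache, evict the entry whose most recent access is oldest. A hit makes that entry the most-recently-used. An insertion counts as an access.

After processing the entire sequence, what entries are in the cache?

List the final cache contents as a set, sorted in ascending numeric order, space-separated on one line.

Answer: 3 16 26 47 59 61 78

Derivation:
LRU simulation (capacity=7):
  1. access 16: MISS. Cache (LRU->MRU): [16]
  2. access 16: HIT. Cache (LRU->MRU): [16]
  3. access 59: MISS. Cache (LRU->MRU): [16 59]
  4. access 16: HIT. Cache (LRU->MRU): [59 16]
  5. access 17: MISS. Cache (LRU->MRU): [59 16 17]
  6. access 3: MISS. Cache (LRU->MRU): [59 16 17 3]
  7. access 17: HIT. Cache (LRU->MRU): [59 16 3 17]
  8. access 59: HIT. Cache (LRU->MRU): [16 3 17 59]
  9. access 3: HIT. Cache (LRU->MRU): [16 17 59 3]
  10. access 16: HIT. Cache (LRU->MRU): [17 59 3 16]
  11. access 47: MISS. Cache (LRU->MRU): [17 59 3 16 47]
  12. access 78: MISS. Cache (LRU->MRU): [17 59 3 16 47 78]
  13. access 26: MISS. Cache (LRU->MRU): [17 59 3 16 47 78 26]
  14. access 61: MISS, evict 17. Cache (LRU->MRU): [59 3 16 47 78 26 61]
Total: 6 hits, 8 misses, 1 evictions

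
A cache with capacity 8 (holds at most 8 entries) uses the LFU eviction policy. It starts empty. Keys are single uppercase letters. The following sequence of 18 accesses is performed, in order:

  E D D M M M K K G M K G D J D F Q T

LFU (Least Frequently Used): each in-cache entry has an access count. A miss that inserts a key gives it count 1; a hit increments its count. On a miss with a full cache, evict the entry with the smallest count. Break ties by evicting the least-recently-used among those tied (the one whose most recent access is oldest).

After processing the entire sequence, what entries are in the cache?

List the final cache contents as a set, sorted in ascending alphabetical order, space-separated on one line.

Answer: D F G J K M Q T

Derivation:
LFU simulation (capacity=8):
  1. access E: MISS. Cache: [E(c=1)]
  2. access D: MISS. Cache: [E(c=1) D(c=1)]
  3. access D: HIT, count now 2. Cache: [E(c=1) D(c=2)]
  4. access M: MISS. Cache: [E(c=1) M(c=1) D(c=2)]
  5. access M: HIT, count now 2. Cache: [E(c=1) D(c=2) M(c=2)]
  6. access M: HIT, count now 3. Cache: [E(c=1) D(c=2) M(c=3)]
  7. access K: MISS. Cache: [E(c=1) K(c=1) D(c=2) M(c=3)]
  8. access K: HIT, count now 2. Cache: [E(c=1) D(c=2) K(c=2) M(c=3)]
  9. access G: MISS. Cache: [E(c=1) G(c=1) D(c=2) K(c=2) M(c=3)]
  10. access M: HIT, count now 4. Cache: [E(c=1) G(c=1) D(c=2) K(c=2) M(c=4)]
  11. access K: HIT, count now 3. Cache: [E(c=1) G(c=1) D(c=2) K(c=3) M(c=4)]
  12. access G: HIT, count now 2. Cache: [E(c=1) D(c=2) G(c=2) K(c=3) M(c=4)]
  13. access D: HIT, count now 3. Cache: [E(c=1) G(c=2) K(c=3) D(c=3) M(c=4)]
  14. access J: MISS. Cache: [E(c=1) J(c=1) G(c=2) K(c=3) D(c=3) M(c=4)]
  15. access D: HIT, count now 4. Cache: [E(c=1) J(c=1) G(c=2) K(c=3) M(c=4) D(c=4)]
  16. access F: MISS. Cache: [E(c=1) J(c=1) F(c=1) G(c=2) K(c=3) M(c=4) D(c=4)]
  17. access Q: MISS. Cache: [E(c=1) J(c=1) F(c=1) Q(c=1) G(c=2) K(c=3) M(c=4) D(c=4)]
  18. access T: MISS, evict E(c=1). Cache: [J(c=1) F(c=1) Q(c=1) T(c=1) G(c=2) K(c=3) M(c=4) D(c=4)]
Total: 9 hits, 9 misses, 1 evictions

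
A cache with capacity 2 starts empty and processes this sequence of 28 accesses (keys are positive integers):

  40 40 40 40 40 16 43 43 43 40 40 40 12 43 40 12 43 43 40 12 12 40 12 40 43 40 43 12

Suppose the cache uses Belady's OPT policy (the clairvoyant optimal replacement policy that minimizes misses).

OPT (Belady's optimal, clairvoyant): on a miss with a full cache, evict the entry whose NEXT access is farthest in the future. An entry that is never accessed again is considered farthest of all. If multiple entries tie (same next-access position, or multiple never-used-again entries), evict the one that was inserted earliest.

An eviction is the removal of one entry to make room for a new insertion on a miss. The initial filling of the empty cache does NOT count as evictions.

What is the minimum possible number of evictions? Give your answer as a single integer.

Answer: 7

Derivation:
OPT (Belady) simulation (capacity=2):
  1. access 40: MISS. Cache: [40]
  2. access 40: HIT. Next use of 40: step 3. Cache: [40]
  3. access 40: HIT. Next use of 40: step 4. Cache: [40]
  4. access 40: HIT. Next use of 40: step 5. Cache: [40]
  5. access 40: HIT. Next use of 40: step 10. Cache: [40]
  6. access 16: MISS. Cache: [40 16]
  7. access 43: MISS, evict 16 (next use: never). Cache: [40 43]
  8. access 43: HIT. Next use of 43: step 9. Cache: [40 43]
  9. access 43: HIT. Next use of 43: step 14. Cache: [40 43]
  10. access 40: HIT. Next use of 40: step 11. Cache: [40 43]
  11. access 40: HIT. Next use of 40: step 12. Cache: [40 43]
  12. access 40: HIT. Next use of 40: step 15. Cache: [40 43]
  13. access 12: MISS, evict 40 (next use: step 15). Cache: [43 12]
  14. access 43: HIT. Next use of 43: step 17. Cache: [43 12]
  15. access 40: MISS, evict 43 (next use: step 17). Cache: [12 40]
  16. access 12: HIT. Next use of 12: step 20. Cache: [12 40]
  17. access 43: MISS, evict 12 (next use: step 20). Cache: [40 43]
  18. access 43: HIT. Next use of 43: step 25. Cache: [40 43]
  19. access 40: HIT. Next use of 40: step 22. Cache: [40 43]
  20. access 12: MISS, evict 43 (next use: step 25). Cache: [40 12]
  21. access 12: HIT. Next use of 12: step 23. Cache: [40 12]
  22. access 40: HIT. Next use of 40: step 24. Cache: [40 12]
  23. access 12: HIT. Next use of 12: step 28. Cache: [40 12]
  24. access 40: HIT. Next use of 40: step 26. Cache: [40 12]
  25. access 43: MISS, evict 12 (next use: step 28). Cache: [40 43]
  26. access 40: HIT. Next use of 40: never. Cache: [40 43]
  27. access 43: HIT. Next use of 43: never. Cache: [40 43]
  28. access 12: MISS, evict 40 (next use: never). Cache: [43 12]
Total: 19 hits, 9 misses, 7 evictions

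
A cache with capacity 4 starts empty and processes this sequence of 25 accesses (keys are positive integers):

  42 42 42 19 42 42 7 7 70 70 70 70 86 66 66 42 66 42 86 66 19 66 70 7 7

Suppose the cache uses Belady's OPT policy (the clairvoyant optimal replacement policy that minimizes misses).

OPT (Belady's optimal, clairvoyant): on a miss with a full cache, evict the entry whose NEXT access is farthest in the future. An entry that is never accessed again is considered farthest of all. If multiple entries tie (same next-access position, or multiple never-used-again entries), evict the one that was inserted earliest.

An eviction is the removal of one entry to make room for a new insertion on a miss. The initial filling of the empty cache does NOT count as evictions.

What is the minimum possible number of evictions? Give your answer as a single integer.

Answer: 4

Derivation:
OPT (Belady) simulation (capacity=4):
  1. access 42: MISS. Cache: [42]
  2. access 42: HIT. Next use of 42: step 3. Cache: [42]
  3. access 42: HIT. Next use of 42: step 5. Cache: [42]
  4. access 19: MISS. Cache: [42 19]
  5. access 42: HIT. Next use of 42: step 6. Cache: [42 19]
  6. access 42: HIT. Next use of 42: step 16. Cache: [42 19]
  7. access 7: MISS. Cache: [42 19 7]
  8. access 7: HIT. Next use of 7: step 24. Cache: [42 19 7]
  9. access 70: MISS. Cache: [42 19 7 70]
  10. access 70: HIT. Next use of 70: step 11. Cache: [42 19 7 70]
  11. access 70: HIT. Next use of 70: step 12. Cache: [42 19 7 70]
  12. access 70: HIT. Next use of 70: step 23. Cache: [42 19 7 70]
  13. access 86: MISS, evict 7 (next use: step 24). Cache: [42 19 70 86]
  14. access 66: MISS, evict 70 (next use: step 23). Cache: [42 19 86 66]
  15. access 66: HIT. Next use of 66: step 17. Cache: [42 19 86 66]
  16. access 42: HIT. Next use of 42: step 18. Cache: [42 19 86 66]
  17. access 66: HIT. Next use of 66: step 20. Cache: [42 19 86 66]
  18. access 42: HIT. Next use of 42: never. Cache: [42 19 86 66]
  19. access 86: HIT. Next use of 86: never. Cache: [42 19 86 66]
  20. access 66: HIT. Next use of 66: step 22. Cache: [42 19 86 66]
  21. access 19: HIT. Next use of 19: never. Cache: [42 19 86 66]
  22. access 66: HIT. Next use of 66: never. Cache: [42 19 86 66]
  23. access 70: MISS, evict 42 (next use: never). Cache: [19 86 66 70]
  24. access 7: MISS, evict 19 (next use: never). Cache: [86 66 70 7]
  25. access 7: HIT. Next use of 7: never. Cache: [86 66 70 7]
Total: 17 hits, 8 misses, 4 evictions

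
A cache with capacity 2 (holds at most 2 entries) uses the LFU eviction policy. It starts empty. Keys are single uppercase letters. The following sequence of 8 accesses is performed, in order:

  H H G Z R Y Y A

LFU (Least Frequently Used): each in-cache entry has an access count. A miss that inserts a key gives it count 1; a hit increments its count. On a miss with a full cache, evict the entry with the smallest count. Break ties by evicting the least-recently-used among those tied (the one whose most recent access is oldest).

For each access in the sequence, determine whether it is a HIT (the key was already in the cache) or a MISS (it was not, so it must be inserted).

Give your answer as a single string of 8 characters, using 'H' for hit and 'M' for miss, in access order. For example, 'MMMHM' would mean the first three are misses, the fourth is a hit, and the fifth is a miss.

LFU simulation (capacity=2):
  1. access H: MISS. Cache: [H(c=1)]
  2. access H: HIT, count now 2. Cache: [H(c=2)]
  3. access G: MISS. Cache: [G(c=1) H(c=2)]
  4. access Z: MISS, evict G(c=1). Cache: [Z(c=1) H(c=2)]
  5. access R: MISS, evict Z(c=1). Cache: [R(c=1) H(c=2)]
  6. access Y: MISS, evict R(c=1). Cache: [Y(c=1) H(c=2)]
  7. access Y: HIT, count now 2. Cache: [H(c=2) Y(c=2)]
  8. access A: MISS, evict H(c=2). Cache: [A(c=1) Y(c=2)]
Total: 2 hits, 6 misses, 4 evictions

Answer: MHMMMMHM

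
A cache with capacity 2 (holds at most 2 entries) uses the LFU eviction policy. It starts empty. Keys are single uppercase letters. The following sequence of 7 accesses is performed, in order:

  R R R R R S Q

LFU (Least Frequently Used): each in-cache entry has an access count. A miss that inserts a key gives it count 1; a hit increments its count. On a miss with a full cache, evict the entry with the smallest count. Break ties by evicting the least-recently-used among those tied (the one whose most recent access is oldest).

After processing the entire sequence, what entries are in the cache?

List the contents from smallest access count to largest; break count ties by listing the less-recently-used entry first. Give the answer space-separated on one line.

LFU simulation (capacity=2):
  1. access R: MISS. Cache: [R(c=1)]
  2. access R: HIT, count now 2. Cache: [R(c=2)]
  3. access R: HIT, count now 3. Cache: [R(c=3)]
  4. access R: HIT, count now 4. Cache: [R(c=4)]
  5. access R: HIT, count now 5. Cache: [R(c=5)]
  6. access S: MISS. Cache: [S(c=1) R(c=5)]
  7. access Q: MISS, evict S(c=1). Cache: [Q(c=1) R(c=5)]
Total: 4 hits, 3 misses, 1 evictions

Answer: Q R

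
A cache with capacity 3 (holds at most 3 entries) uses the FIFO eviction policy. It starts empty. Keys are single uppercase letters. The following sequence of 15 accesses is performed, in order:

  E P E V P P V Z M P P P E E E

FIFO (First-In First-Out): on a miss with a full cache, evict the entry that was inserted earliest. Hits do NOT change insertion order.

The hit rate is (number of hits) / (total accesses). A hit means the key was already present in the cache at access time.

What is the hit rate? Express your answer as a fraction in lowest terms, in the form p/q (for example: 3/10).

FIFO simulation (capacity=3):
  1. access E: MISS. Cache (old->new): [E]
  2. access P: MISS. Cache (old->new): [E P]
  3. access E: HIT. Cache (old->new): [E P]
  4. access V: MISS. Cache (old->new): [E P V]
  5. access P: HIT. Cache (old->new): [E P V]
  6. access P: HIT. Cache (old->new): [E P V]
  7. access V: HIT. Cache (old->new): [E P V]
  8. access Z: MISS, evict E. Cache (old->new): [P V Z]
  9. access M: MISS, evict P. Cache (old->new): [V Z M]
  10. access P: MISS, evict V. Cache (old->new): [Z M P]
  11. access P: HIT. Cache (old->new): [Z M P]
  12. access P: HIT. Cache (old->new): [Z M P]
  13. access E: MISS, evict Z. Cache (old->new): [M P E]
  14. access E: HIT. Cache (old->new): [M P E]
  15. access E: HIT. Cache (old->new): [M P E]
Total: 8 hits, 7 misses, 4 evictions

Hit rate = 8/15

Answer: 8/15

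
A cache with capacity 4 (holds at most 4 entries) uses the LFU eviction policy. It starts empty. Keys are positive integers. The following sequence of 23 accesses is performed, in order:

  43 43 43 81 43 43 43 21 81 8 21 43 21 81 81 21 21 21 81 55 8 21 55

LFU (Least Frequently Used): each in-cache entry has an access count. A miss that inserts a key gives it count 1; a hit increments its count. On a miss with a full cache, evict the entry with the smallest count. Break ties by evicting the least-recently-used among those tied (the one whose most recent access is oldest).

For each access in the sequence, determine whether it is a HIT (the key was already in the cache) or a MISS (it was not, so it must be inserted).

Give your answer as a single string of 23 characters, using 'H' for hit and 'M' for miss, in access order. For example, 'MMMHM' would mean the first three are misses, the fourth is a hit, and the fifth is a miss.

Answer: MHHMHHHMHMHHHHHHHHHMMHM

Derivation:
LFU simulation (capacity=4):
  1. access 43: MISS. Cache: [43(c=1)]
  2. access 43: HIT, count now 2. Cache: [43(c=2)]
  3. access 43: HIT, count now 3. Cache: [43(c=3)]
  4. access 81: MISS. Cache: [81(c=1) 43(c=3)]
  5. access 43: HIT, count now 4. Cache: [81(c=1) 43(c=4)]
  6. access 43: HIT, count now 5. Cache: [81(c=1) 43(c=5)]
  7. access 43: HIT, count now 6. Cache: [81(c=1) 43(c=6)]
  8. access 21: MISS. Cache: [81(c=1) 21(c=1) 43(c=6)]
  9. access 81: HIT, count now 2. Cache: [21(c=1) 81(c=2) 43(c=6)]
  10. access 8: MISS. Cache: [21(c=1) 8(c=1) 81(c=2) 43(c=6)]
  11. access 21: HIT, count now 2. Cache: [8(c=1) 81(c=2) 21(c=2) 43(c=6)]
  12. access 43: HIT, count now 7. Cache: [8(c=1) 81(c=2) 21(c=2) 43(c=7)]
  13. access 21: HIT, count now 3. Cache: [8(c=1) 81(c=2) 21(c=3) 43(c=7)]
  14. access 81: HIT, count now 3. Cache: [8(c=1) 21(c=3) 81(c=3) 43(c=7)]
  15. access 81: HIT, count now 4. Cache: [8(c=1) 21(c=3) 81(c=4) 43(c=7)]
  16. access 21: HIT, count now 4. Cache: [8(c=1) 81(c=4) 21(c=4) 43(c=7)]
  17. access 21: HIT, count now 5. Cache: [8(c=1) 81(c=4) 21(c=5) 43(c=7)]
  18. access 21: HIT, count now 6. Cache: [8(c=1) 81(c=4) 21(c=6) 43(c=7)]
  19. access 81: HIT, count now 5. Cache: [8(c=1) 81(c=5) 21(c=6) 43(c=7)]
  20. access 55: MISS, evict 8(c=1). Cache: [55(c=1) 81(c=5) 21(c=6) 43(c=7)]
  21. access 8: MISS, evict 55(c=1). Cache: [8(c=1) 81(c=5) 21(c=6) 43(c=7)]
  22. access 21: HIT, count now 7. Cache: [8(c=1) 81(c=5) 43(c=7) 21(c=7)]
  23. access 55: MISS, evict 8(c=1). Cache: [55(c=1) 81(c=5) 43(c=7) 21(c=7)]
Total: 16 hits, 7 misses, 3 evictions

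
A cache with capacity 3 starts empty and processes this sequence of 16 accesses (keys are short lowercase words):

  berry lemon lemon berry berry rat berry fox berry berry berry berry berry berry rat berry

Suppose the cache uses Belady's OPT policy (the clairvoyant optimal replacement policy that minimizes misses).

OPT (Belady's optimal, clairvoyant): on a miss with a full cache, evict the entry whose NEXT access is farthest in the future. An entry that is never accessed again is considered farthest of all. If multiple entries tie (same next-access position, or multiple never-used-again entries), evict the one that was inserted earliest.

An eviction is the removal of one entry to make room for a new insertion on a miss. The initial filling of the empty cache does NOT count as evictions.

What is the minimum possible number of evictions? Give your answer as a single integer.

Answer: 1

Derivation:
OPT (Belady) simulation (capacity=3):
  1. access berry: MISS. Cache: [berry]
  2. access lemon: MISS. Cache: [berry lemon]
  3. access lemon: HIT. Next use of lemon: never. Cache: [berry lemon]
  4. access berry: HIT. Next use of berry: step 5. Cache: [berry lemon]
  5. access berry: HIT. Next use of berry: step 7. Cache: [berry lemon]
  6. access rat: MISS. Cache: [berry lemon rat]
  7. access berry: HIT. Next use of berry: step 9. Cache: [berry lemon rat]
  8. access fox: MISS, evict lemon (next use: never). Cache: [berry rat fox]
  9. access berry: HIT. Next use of berry: step 10. Cache: [berry rat fox]
  10. access berry: HIT. Next use of berry: step 11. Cache: [berry rat fox]
  11. access berry: HIT. Next use of berry: step 12. Cache: [berry rat fox]
  12. access berry: HIT. Next use of berry: step 13. Cache: [berry rat fox]
  13. access berry: HIT. Next use of berry: step 14. Cache: [berry rat fox]
  14. access berry: HIT. Next use of berry: step 16. Cache: [berry rat fox]
  15. access rat: HIT. Next use of rat: never. Cache: [berry rat fox]
  16. access berry: HIT. Next use of berry: never. Cache: [berry rat fox]
Total: 12 hits, 4 misses, 1 evictions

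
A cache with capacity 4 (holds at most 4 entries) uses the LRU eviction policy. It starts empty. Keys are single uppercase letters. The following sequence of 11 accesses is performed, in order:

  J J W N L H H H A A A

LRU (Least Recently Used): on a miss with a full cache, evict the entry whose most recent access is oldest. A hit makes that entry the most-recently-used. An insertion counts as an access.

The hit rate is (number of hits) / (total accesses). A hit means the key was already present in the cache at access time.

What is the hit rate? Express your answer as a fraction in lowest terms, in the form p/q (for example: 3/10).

LRU simulation (capacity=4):
  1. access J: MISS. Cache (LRU->MRU): [J]
  2. access J: HIT. Cache (LRU->MRU): [J]
  3. access W: MISS. Cache (LRU->MRU): [J W]
  4. access N: MISS. Cache (LRU->MRU): [J W N]
  5. access L: MISS. Cache (LRU->MRU): [J W N L]
  6. access H: MISS, evict J. Cache (LRU->MRU): [W N L H]
  7. access H: HIT. Cache (LRU->MRU): [W N L H]
  8. access H: HIT. Cache (LRU->MRU): [W N L H]
  9. access A: MISS, evict W. Cache (LRU->MRU): [N L H A]
  10. access A: HIT. Cache (LRU->MRU): [N L H A]
  11. access A: HIT. Cache (LRU->MRU): [N L H A]
Total: 5 hits, 6 misses, 2 evictions

Hit rate = 5/11

Answer: 5/11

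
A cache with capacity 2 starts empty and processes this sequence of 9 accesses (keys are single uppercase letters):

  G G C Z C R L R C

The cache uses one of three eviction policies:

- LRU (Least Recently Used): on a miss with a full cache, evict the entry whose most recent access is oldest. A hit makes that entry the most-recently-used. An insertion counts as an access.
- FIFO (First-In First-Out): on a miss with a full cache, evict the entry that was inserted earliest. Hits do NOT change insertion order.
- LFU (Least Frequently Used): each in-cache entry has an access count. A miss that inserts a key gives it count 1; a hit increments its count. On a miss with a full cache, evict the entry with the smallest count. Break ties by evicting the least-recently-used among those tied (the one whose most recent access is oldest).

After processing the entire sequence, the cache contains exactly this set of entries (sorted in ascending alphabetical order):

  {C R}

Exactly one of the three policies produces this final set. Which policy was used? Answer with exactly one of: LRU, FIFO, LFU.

Answer: LRU

Derivation:
Simulating under each policy and comparing final sets:
  LRU: final set = {C R} -> MATCHES target
  FIFO: final set = {C L} -> differs
  LFU: final set = {C G} -> differs
Only LRU produces the target set.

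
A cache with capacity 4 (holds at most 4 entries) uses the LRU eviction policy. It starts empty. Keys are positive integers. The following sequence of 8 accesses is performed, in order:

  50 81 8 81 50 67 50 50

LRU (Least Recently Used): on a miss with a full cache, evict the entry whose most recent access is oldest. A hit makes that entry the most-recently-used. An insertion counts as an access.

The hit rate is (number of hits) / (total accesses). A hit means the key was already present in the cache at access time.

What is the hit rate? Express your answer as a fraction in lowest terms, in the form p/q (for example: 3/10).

Answer: 1/2

Derivation:
LRU simulation (capacity=4):
  1. access 50: MISS. Cache (LRU->MRU): [50]
  2. access 81: MISS. Cache (LRU->MRU): [50 81]
  3. access 8: MISS. Cache (LRU->MRU): [50 81 8]
  4. access 81: HIT. Cache (LRU->MRU): [50 8 81]
  5. access 50: HIT. Cache (LRU->MRU): [8 81 50]
  6. access 67: MISS. Cache (LRU->MRU): [8 81 50 67]
  7. access 50: HIT. Cache (LRU->MRU): [8 81 67 50]
  8. access 50: HIT. Cache (LRU->MRU): [8 81 67 50]
Total: 4 hits, 4 misses, 0 evictions

Hit rate = 4/8 = 1/2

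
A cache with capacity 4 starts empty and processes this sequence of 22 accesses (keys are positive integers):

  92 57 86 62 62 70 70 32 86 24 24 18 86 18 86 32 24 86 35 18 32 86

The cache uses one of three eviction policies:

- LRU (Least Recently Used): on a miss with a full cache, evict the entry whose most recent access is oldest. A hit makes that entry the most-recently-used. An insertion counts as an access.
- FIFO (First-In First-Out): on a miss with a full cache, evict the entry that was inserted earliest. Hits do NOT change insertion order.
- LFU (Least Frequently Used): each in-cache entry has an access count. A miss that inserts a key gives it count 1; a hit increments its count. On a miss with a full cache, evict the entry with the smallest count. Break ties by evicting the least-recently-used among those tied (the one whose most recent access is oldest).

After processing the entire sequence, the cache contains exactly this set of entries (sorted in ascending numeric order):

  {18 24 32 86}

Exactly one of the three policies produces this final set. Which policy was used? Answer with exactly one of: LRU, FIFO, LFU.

Answer: LFU

Derivation:
Simulating under each policy and comparing final sets:
  LRU: final set = {18 32 35 86} -> differs
  FIFO: final set = {18 32 35 86} -> differs
  LFU: final set = {18 24 32 86} -> MATCHES target
Only LFU produces the target set.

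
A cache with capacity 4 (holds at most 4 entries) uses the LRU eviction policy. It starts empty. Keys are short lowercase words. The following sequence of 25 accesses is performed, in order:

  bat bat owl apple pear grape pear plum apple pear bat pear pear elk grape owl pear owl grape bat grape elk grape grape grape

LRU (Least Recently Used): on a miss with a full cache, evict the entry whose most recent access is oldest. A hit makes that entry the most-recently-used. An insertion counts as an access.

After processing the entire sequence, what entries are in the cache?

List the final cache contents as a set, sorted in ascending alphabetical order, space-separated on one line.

LRU simulation (capacity=4):
  1. access bat: MISS. Cache (LRU->MRU): [bat]
  2. access bat: HIT. Cache (LRU->MRU): [bat]
  3. access owl: MISS. Cache (LRU->MRU): [bat owl]
  4. access apple: MISS. Cache (LRU->MRU): [bat owl apple]
  5. access pear: MISS. Cache (LRU->MRU): [bat owl apple pear]
  6. access grape: MISS, evict bat. Cache (LRU->MRU): [owl apple pear grape]
  7. access pear: HIT. Cache (LRU->MRU): [owl apple grape pear]
  8. access plum: MISS, evict owl. Cache (LRU->MRU): [apple grape pear plum]
  9. access apple: HIT. Cache (LRU->MRU): [grape pear plum apple]
  10. access pear: HIT. Cache (LRU->MRU): [grape plum apple pear]
  11. access bat: MISS, evict grape. Cache (LRU->MRU): [plum apple pear bat]
  12. access pear: HIT. Cache (LRU->MRU): [plum apple bat pear]
  13. access pear: HIT. Cache (LRU->MRU): [plum apple bat pear]
  14. access elk: MISS, evict plum. Cache (LRU->MRU): [apple bat pear elk]
  15. access grape: MISS, evict apple. Cache (LRU->MRU): [bat pear elk grape]
  16. access owl: MISS, evict bat. Cache (LRU->MRU): [pear elk grape owl]
  17. access pear: HIT. Cache (LRU->MRU): [elk grape owl pear]
  18. access owl: HIT. Cache (LRU->MRU): [elk grape pear owl]
  19. access grape: HIT. Cache (LRU->MRU): [elk pear owl grape]
  20. access bat: MISS, evict elk. Cache (LRU->MRU): [pear owl grape bat]
  21. access grape: HIT. Cache (LRU->MRU): [pear owl bat grape]
  22. access elk: MISS, evict pear. Cache (LRU->MRU): [owl bat grape elk]
  23. access grape: HIT. Cache (LRU->MRU): [owl bat elk grape]
  24. access grape: HIT. Cache (LRU->MRU): [owl bat elk grape]
  25. access grape: HIT. Cache (LRU->MRU): [owl bat elk grape]
Total: 13 hits, 12 misses, 8 evictions

Answer: bat elk grape owl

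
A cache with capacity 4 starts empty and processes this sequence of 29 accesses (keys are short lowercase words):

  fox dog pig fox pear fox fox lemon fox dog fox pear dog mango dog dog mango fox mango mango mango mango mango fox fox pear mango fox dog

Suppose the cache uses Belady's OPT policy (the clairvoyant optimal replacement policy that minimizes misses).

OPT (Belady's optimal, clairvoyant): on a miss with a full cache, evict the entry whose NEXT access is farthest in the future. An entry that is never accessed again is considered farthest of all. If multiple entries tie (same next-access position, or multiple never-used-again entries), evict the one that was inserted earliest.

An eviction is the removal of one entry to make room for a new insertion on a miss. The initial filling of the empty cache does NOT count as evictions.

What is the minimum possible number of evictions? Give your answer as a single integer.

Answer: 2

Derivation:
OPT (Belady) simulation (capacity=4):
  1. access fox: MISS. Cache: [fox]
  2. access dog: MISS. Cache: [fox dog]
  3. access pig: MISS. Cache: [fox dog pig]
  4. access fox: HIT. Next use of fox: step 6. Cache: [fox dog pig]
  5. access pear: MISS. Cache: [fox dog pig pear]
  6. access fox: HIT. Next use of fox: step 7. Cache: [fox dog pig pear]
  7. access fox: HIT. Next use of fox: step 9. Cache: [fox dog pig pear]
  8. access lemon: MISS, evict pig (next use: never). Cache: [fox dog pear lemon]
  9. access fox: HIT. Next use of fox: step 11. Cache: [fox dog pear lemon]
  10. access dog: HIT. Next use of dog: step 13. Cache: [fox dog pear lemon]
  11. access fox: HIT. Next use of fox: step 18. Cache: [fox dog pear lemon]
  12. access pear: HIT. Next use of pear: step 26. Cache: [fox dog pear lemon]
  13. access dog: HIT. Next use of dog: step 15. Cache: [fox dog pear lemon]
  14. access mango: MISS, evict lemon (next use: never). Cache: [fox dog pear mango]
  15. access dog: HIT. Next use of dog: step 16. Cache: [fox dog pear mango]
  16. access dog: HIT. Next use of dog: step 29. Cache: [fox dog pear mango]
  17. access mango: HIT. Next use of mango: step 19. Cache: [fox dog pear mango]
  18. access fox: HIT. Next use of fox: step 24. Cache: [fox dog pear mango]
  19. access mango: HIT. Next use of mango: step 20. Cache: [fox dog pear mango]
  20. access mango: HIT. Next use of mango: step 21. Cache: [fox dog pear mango]
  21. access mango: HIT. Next use of mango: step 22. Cache: [fox dog pear mango]
  22. access mango: HIT. Next use of mango: step 23. Cache: [fox dog pear mango]
  23. access mango: HIT. Next use of mango: step 27. Cache: [fox dog pear mango]
  24. access fox: HIT. Next use of fox: step 25. Cache: [fox dog pear mango]
  25. access fox: HIT. Next use of fox: step 28. Cache: [fox dog pear mango]
  26. access pear: HIT. Next use of pear: never. Cache: [fox dog pear mango]
  27. access mango: HIT. Next use of mango: never. Cache: [fox dog pear mango]
  28. access fox: HIT. Next use of fox: never. Cache: [fox dog pear mango]
  29. access dog: HIT. Next use of dog: never. Cache: [fox dog pear mango]
Total: 23 hits, 6 misses, 2 evictions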